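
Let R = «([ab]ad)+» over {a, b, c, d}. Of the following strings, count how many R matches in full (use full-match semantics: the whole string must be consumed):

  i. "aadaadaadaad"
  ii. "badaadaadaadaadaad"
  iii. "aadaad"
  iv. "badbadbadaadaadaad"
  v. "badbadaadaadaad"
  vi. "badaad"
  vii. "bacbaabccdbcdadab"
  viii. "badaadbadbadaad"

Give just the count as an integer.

7

i. "aadaadaadaad" → match
ii → match
iii. "aadaad" → match
iv → match
v → match
vi. "badaad" → match
vii → no match — must end with "ad"
viii → match
Total matched: 7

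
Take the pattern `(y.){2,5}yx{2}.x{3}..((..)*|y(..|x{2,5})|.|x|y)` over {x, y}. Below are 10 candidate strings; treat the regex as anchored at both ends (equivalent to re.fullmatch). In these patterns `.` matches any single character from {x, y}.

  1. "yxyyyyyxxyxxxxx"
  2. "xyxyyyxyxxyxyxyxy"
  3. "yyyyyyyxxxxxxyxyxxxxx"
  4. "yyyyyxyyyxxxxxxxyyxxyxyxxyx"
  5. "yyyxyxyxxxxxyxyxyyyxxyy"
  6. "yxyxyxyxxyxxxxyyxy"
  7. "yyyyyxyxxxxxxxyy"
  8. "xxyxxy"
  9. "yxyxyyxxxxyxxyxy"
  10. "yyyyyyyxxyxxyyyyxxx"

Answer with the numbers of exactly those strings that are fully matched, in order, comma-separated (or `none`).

1 → match
2 → no match — must start with "y"
3 → match
4 → match
5 → no match
6 → match
7 → match
8. "xxyxxy" → no match — must start with "y"
9 → no match
10 → no match

1, 3, 4, 6, 7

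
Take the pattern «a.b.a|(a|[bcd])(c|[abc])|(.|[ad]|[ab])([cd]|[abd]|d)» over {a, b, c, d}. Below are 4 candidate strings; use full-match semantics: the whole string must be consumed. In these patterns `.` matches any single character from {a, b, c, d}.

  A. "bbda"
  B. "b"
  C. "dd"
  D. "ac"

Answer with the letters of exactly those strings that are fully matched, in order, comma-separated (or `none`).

C, D

A → no match
B → no match
C → match
D → match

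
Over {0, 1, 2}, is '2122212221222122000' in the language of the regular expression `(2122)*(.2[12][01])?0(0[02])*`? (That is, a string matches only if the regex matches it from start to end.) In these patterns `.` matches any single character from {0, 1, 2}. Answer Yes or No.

Yes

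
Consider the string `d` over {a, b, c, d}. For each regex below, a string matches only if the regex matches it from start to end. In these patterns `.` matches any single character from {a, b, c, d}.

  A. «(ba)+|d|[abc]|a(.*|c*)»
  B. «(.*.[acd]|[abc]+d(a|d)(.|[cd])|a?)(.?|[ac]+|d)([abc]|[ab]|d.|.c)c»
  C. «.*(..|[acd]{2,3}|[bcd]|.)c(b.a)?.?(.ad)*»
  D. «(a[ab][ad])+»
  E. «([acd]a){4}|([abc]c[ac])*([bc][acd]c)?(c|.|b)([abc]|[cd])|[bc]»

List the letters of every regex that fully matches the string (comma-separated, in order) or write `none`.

A → match
B → no match — must end with `c`
C → no match
D → no match — must start with `a`
E → no match

A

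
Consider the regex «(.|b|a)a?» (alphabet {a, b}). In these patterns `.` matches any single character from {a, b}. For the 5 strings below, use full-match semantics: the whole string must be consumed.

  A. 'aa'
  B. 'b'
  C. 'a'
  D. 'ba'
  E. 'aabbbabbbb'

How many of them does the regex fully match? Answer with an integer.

4

A. 'aa' → match
B. 'b' → match
C. 'a' → match
D. 'ba' → match
E. 'aabbbabbbb' → no match
Total matched: 4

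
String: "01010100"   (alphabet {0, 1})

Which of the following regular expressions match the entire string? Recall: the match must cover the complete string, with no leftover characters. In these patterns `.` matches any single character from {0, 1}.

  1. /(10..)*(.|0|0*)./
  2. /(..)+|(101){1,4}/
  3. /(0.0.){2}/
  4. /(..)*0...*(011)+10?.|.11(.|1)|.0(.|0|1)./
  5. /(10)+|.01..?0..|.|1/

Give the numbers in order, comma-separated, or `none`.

2, 3

1 → no match
2 → match
3 → match
4 → no match
5 → no match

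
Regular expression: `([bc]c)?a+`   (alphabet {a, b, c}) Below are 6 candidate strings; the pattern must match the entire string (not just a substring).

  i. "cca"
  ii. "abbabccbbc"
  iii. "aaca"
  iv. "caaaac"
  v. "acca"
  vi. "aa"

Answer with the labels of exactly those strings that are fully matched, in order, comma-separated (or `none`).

i → match
ii → no match — must end with "a"
iii → no match
iv → no match — must end with "a"
v → no match
vi → match

i, vi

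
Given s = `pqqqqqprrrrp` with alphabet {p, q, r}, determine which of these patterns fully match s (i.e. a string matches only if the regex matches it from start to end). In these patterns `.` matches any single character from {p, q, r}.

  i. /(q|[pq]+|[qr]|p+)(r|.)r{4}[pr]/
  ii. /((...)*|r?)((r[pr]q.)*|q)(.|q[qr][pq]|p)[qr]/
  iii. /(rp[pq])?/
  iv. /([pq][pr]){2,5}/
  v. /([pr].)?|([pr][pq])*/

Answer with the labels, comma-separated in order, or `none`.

i → match
ii → no match
iii → no match
iv → no match
v → no match

i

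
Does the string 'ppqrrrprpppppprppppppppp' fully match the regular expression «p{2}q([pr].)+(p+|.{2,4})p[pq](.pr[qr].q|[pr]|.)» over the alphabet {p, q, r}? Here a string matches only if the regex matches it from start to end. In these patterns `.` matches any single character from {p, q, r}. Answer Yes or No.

Yes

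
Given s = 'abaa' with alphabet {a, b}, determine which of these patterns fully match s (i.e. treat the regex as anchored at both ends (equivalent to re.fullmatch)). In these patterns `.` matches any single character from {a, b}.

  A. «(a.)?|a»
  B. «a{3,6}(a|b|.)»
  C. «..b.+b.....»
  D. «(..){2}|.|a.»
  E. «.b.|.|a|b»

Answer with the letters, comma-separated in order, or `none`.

D

A → no match
B → no match
C → no match
D → match
E → no match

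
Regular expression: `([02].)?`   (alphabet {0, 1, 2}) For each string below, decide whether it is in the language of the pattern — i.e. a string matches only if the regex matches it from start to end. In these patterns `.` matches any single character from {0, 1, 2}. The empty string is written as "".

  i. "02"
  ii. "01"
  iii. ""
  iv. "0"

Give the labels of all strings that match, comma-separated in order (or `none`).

i. "02" → match
ii. "01" → match
iii. "" → match
iv. "0" → no match

i, ii, iii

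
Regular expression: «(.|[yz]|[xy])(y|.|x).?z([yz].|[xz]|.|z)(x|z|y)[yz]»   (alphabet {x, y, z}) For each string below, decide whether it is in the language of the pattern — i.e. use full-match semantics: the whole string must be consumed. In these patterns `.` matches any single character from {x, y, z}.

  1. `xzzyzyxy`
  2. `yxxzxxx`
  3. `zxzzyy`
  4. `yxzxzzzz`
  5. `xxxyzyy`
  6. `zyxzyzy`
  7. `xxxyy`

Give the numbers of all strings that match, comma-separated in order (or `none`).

1 → no match
2 → no match
3 → match
4 → no match
5 → no match
6 → match
7 → no match

3, 6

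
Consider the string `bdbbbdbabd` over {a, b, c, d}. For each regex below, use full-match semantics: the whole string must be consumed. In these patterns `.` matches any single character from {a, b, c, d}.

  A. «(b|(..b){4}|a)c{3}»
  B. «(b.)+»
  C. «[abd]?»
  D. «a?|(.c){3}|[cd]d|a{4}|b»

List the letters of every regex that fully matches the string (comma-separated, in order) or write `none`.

B

A → no match — must end with `c`
B → match
C → no match
D → no match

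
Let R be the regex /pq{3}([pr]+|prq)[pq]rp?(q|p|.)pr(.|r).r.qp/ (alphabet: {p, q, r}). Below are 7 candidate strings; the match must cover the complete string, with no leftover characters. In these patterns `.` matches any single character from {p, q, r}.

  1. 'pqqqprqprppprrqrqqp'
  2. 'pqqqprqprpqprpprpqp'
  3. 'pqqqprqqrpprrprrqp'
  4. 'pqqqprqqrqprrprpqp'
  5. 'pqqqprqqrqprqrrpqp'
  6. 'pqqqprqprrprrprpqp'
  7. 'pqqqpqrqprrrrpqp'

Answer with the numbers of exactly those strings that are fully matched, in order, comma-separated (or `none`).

1, 2, 3, 4, 5, 6, 7

1 → match
2 → match
3 → match
4 → match
5 → match
6 → match
7 → match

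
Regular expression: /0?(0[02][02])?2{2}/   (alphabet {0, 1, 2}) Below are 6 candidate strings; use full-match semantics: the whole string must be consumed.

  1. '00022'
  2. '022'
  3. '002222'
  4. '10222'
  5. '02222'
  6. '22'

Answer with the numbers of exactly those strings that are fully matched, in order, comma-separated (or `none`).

1, 2, 3, 5, 6

1 → match
2 → match
3 → match
4 → no match
5 → match
6 → match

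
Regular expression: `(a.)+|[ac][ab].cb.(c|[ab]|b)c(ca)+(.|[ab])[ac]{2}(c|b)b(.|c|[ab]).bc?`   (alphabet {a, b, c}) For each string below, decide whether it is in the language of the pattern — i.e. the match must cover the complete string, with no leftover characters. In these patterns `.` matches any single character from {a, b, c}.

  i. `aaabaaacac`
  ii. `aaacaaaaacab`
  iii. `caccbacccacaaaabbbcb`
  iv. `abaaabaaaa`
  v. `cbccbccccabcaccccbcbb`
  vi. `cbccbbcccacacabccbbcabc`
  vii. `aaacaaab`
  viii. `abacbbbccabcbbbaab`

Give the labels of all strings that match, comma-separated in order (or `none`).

i, ii, iii, iv, vi, vii

i. `aaabaaacac` → match
ii. `aaacaaaaacab` → match
iii → match
iv. `abaaabaaaa` → match
v → no match
vi → match
vii. `aaacaaab` → match
viii → no match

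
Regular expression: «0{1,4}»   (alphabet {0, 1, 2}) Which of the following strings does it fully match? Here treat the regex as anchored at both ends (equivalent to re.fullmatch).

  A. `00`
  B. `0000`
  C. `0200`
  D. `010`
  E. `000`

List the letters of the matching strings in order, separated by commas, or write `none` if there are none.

A, B, E

A. `00` → match
B. `0000` → match
C. `0200` → no match
D. `010` → no match
E. `000` → match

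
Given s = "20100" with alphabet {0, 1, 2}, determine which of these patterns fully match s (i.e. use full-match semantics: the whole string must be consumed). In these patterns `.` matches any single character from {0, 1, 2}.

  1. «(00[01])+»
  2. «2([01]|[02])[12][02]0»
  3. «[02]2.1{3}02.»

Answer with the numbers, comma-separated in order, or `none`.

2

1 → no match — must start with "00"
2 → match
3 → no match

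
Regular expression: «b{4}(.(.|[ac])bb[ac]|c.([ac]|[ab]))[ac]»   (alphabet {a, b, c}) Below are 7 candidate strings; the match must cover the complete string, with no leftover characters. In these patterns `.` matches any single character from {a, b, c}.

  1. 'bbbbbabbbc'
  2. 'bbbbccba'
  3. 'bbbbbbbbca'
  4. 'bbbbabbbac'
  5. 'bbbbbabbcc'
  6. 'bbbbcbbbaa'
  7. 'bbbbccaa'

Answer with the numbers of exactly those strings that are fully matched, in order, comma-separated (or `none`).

2, 3, 4, 5, 6, 7

1 → no match
2 → match
3 → match
4 → match
5 → match
6 → match
7 → match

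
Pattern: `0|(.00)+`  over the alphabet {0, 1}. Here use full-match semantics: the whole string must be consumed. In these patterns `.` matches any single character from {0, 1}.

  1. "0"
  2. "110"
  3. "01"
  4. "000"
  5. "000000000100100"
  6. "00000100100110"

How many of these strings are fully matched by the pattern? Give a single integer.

1 → match
2 → no match
3 → no match
4 → match
5 → match
6 → no match
Total matched: 3

3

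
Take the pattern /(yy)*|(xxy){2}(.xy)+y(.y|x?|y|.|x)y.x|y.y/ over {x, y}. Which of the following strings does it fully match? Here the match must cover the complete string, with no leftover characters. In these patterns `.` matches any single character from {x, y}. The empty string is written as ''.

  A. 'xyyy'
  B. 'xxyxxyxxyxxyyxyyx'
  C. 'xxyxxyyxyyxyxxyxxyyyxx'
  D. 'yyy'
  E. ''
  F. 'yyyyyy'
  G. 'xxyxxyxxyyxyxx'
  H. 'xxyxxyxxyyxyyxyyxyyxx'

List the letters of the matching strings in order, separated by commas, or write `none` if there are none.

A → no match
B → match
C → match
D → match
E → match
F → match
G → match
H → match

B, C, D, E, F, G, H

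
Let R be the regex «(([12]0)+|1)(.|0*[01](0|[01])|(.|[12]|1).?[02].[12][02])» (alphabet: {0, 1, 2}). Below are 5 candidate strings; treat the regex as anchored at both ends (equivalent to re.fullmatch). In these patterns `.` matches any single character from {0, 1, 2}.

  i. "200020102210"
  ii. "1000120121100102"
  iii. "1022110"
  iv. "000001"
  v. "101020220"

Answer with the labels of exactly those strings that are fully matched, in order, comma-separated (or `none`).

i → no match
ii → no match
iii → match
iv → no match
v → match

iii, v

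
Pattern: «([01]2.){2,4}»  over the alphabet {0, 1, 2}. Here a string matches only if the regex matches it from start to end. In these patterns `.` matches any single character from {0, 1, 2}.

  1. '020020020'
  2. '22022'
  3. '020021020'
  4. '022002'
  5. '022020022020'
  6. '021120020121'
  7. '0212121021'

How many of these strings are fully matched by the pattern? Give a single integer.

4

1 → match
2 → no match
3 → match
4 → no match
5 → match
6 → match
7 → no match
Total matched: 4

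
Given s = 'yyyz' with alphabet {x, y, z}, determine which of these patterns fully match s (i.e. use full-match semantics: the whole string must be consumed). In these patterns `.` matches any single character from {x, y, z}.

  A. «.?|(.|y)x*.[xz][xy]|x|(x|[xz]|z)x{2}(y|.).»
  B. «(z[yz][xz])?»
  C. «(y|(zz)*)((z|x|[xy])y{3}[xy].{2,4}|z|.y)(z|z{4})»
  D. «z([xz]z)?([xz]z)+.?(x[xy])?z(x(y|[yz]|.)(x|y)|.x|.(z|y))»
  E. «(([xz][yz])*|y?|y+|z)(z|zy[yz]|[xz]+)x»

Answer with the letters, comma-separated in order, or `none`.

A → no match
B → no match
C → match
D → no match — must start with 'z'
E → no match — must end with 'x'

C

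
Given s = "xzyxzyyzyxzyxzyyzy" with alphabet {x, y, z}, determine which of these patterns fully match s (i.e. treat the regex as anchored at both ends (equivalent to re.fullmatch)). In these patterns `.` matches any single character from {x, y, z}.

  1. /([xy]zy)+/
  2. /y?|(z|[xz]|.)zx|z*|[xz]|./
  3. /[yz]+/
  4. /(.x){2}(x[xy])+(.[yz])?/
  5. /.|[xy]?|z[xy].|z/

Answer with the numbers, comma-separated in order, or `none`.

1 → match
2 → no match
3 → no match
4 → no match
5 → no match

1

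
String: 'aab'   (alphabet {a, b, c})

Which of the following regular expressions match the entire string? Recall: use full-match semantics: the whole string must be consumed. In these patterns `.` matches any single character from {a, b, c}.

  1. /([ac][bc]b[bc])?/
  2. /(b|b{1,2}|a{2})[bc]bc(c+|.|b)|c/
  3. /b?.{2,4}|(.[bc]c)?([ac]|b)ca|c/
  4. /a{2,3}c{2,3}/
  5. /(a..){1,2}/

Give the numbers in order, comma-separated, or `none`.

1 → no match
2 → no match
3 → match
4 → no match — must end with 'c'
5 → match

3, 5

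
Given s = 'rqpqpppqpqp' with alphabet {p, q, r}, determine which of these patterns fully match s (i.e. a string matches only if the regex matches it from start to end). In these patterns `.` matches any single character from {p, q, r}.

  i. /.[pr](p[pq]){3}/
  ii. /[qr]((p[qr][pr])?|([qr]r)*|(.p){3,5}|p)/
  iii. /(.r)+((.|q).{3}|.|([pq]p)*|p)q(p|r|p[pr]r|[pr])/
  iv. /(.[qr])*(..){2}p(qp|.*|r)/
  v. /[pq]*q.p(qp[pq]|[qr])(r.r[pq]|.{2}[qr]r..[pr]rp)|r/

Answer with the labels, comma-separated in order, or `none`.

ii, iv

i → no match
ii → match
iii → no match
iv → match
v → no match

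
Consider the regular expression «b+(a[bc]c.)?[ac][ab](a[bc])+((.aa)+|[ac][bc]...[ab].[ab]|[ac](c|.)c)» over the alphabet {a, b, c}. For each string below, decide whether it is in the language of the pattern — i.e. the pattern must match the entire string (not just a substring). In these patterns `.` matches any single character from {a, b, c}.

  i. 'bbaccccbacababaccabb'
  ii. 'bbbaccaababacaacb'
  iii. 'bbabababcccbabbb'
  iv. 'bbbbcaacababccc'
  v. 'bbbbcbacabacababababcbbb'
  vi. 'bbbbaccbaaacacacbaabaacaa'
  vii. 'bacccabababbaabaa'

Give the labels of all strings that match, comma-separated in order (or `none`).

i, iii, iv, v, vi, vii

i → match
ii → no match
iii → match
iv → match
v → match
vi → match
vii → match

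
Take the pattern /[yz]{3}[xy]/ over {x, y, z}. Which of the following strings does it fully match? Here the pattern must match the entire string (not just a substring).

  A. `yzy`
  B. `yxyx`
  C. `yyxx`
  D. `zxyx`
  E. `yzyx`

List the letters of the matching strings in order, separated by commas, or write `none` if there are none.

E

A → no match
B → no match
C → no match
D → no match
E → match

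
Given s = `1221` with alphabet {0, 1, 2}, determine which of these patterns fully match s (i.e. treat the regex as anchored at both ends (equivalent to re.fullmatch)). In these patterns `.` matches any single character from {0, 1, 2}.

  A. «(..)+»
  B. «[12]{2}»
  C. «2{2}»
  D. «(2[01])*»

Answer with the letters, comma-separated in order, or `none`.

A → match
B → no match
C → no match — must start with `2`
D → no match

A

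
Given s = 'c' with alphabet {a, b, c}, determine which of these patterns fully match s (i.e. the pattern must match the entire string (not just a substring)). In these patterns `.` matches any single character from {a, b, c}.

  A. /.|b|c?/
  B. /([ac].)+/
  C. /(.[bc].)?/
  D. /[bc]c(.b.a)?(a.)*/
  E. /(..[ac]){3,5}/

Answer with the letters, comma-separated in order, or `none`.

A

A → match
B → no match
C → no match
D → no match
E → no match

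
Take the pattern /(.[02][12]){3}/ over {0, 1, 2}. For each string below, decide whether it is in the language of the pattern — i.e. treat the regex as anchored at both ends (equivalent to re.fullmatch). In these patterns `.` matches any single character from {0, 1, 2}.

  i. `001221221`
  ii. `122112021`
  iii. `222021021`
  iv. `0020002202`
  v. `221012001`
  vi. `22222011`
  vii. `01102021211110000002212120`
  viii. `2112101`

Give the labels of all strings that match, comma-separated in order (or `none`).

i, iii

i → match
ii → no match
iii → match
iv → no match
v → no match
vi → no match
vii → no match
viii → no match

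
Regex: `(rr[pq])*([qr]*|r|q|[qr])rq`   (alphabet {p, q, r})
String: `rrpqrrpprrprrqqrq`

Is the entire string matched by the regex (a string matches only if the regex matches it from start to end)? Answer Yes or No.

No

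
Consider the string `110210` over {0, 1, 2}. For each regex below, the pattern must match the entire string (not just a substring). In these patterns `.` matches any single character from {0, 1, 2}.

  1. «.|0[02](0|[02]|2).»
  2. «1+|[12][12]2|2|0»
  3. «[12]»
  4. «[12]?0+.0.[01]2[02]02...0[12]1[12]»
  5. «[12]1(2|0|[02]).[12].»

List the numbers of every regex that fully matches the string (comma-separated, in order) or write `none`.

1 → no match
2 → no match
3 → no match
4 → no match
5 → match

5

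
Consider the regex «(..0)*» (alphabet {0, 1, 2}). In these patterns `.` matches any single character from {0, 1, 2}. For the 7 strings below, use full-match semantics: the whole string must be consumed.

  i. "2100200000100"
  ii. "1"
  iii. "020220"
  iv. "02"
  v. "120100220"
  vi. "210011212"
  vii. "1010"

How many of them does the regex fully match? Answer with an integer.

i → no match
ii → no match
iii → match
iv → no match
v → match
vi → no match
vii → no match
Total matched: 2

2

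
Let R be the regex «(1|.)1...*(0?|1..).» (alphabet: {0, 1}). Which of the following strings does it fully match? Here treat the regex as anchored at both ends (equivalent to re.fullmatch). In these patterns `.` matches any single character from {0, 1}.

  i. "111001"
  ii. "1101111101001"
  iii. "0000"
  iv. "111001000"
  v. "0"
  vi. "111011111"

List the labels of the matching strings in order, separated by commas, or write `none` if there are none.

i → match
ii → match
iii → no match
iv → match
v → no match
vi → match

i, ii, iv, vi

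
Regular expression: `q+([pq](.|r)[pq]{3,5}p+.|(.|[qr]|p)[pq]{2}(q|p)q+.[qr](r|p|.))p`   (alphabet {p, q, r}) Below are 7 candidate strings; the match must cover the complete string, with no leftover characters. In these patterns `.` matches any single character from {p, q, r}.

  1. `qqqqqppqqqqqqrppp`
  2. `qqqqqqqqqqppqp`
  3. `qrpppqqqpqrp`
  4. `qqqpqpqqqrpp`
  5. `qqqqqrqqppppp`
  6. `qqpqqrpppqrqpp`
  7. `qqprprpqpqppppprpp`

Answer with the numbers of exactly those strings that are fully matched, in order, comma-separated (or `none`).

1 → no match
2 → match
3 → match
4 → match
5 → match
6 → no match
7 → no match

2, 3, 4, 5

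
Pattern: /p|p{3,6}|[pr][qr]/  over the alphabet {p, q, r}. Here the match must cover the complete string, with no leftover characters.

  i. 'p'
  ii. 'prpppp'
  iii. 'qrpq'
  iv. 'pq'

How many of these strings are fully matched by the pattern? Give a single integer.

i → match
ii → no match
iii → no match
iv → match
Total matched: 2

2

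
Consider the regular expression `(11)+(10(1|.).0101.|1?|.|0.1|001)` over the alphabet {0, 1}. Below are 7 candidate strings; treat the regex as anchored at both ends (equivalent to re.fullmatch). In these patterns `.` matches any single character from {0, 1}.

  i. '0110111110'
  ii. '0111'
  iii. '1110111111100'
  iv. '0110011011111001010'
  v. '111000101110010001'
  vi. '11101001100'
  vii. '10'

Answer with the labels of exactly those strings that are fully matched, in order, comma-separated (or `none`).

none

i → no match — must start with '11'
ii → no match — must start with '11'
iii → no match
iv → no match — must start with '11'
v → no match
vi → no match
vii → no match — must start with '11'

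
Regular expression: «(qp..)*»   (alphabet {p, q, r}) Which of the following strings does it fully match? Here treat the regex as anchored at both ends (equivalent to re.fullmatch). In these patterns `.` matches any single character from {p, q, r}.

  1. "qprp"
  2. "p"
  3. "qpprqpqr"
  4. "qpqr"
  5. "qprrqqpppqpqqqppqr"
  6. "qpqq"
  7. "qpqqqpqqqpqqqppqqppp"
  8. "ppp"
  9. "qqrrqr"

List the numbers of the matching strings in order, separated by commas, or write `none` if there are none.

1, 3, 4, 6, 7

1. "qprp" → match
2. "p" → no match
3. "qpprqpqr" → match
4. "qpqr" → match
5 → no match
6. "qpqq" → match
7 → match
8. "ppp" → no match
9. "qqrrqr" → no match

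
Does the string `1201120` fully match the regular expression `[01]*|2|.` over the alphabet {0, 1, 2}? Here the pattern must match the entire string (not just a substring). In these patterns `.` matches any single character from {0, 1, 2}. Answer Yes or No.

No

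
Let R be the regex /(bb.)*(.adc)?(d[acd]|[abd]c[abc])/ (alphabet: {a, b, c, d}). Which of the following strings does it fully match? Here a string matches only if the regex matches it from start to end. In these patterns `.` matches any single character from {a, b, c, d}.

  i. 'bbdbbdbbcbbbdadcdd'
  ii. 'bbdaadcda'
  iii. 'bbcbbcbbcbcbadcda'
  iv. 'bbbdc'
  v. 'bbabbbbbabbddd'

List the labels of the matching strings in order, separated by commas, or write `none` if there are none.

i → match
ii → match
iii → no match
iv → match
v → match

i, ii, iv, v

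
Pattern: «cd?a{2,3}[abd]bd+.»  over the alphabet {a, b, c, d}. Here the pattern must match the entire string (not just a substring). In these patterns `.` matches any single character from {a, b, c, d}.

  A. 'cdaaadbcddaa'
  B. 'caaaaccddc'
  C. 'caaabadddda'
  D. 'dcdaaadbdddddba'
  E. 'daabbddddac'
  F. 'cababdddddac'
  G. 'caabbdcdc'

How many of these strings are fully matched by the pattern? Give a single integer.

A. 'cdaaadbcddaa' → no match
B. 'caaaaccddc' → no match
C. 'caaabadddda' → no match
D → no match — must start with 'c'
E. 'daabbddddac' → no match — must start with 'c'
F. 'cababdddddac' → no match
G. 'caabbdcdc' → no match
Total matched: 0

0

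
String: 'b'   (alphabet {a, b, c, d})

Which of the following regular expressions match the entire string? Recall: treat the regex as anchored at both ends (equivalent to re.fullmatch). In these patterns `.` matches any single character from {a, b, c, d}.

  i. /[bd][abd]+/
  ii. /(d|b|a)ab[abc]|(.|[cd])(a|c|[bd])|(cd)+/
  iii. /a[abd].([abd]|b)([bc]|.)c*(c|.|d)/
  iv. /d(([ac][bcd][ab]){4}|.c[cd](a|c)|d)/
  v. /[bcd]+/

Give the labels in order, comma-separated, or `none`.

i → no match
ii → no match
iii → no match — must start with 'a'
iv → no match — must start with 'd'
v → match

v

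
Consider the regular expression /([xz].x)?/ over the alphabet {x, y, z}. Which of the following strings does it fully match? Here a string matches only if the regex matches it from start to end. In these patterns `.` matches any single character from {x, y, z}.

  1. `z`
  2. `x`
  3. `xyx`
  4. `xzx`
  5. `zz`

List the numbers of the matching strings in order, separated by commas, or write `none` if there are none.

1 → no match
2 → no match
3 → match
4 → match
5 → no match

3, 4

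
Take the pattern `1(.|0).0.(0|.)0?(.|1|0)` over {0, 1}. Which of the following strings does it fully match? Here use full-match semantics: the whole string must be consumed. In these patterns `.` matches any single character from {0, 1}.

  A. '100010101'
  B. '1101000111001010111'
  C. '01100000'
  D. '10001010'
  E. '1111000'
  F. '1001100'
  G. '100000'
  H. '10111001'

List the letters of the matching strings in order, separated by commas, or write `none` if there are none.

none

A → no match
B → no match
C → no match — must start with '1'
D → no match
E → no match
F → no match
G → no match
H → no match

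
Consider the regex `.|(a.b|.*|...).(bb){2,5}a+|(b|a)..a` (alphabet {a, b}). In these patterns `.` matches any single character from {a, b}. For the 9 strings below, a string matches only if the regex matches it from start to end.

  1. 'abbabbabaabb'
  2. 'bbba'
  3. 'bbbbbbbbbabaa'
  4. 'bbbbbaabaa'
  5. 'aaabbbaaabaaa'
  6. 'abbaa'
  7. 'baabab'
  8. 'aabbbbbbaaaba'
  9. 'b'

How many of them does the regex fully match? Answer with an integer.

1. 'abbabbabaabb' → no match
2. 'bbba' → match
3 → no match
4. 'bbbbbaabaa' → no match
5 → no match
6. 'abbaa' → no match
7. 'baabab' → no match
8 → no match
9. 'b' → match
Total matched: 2

2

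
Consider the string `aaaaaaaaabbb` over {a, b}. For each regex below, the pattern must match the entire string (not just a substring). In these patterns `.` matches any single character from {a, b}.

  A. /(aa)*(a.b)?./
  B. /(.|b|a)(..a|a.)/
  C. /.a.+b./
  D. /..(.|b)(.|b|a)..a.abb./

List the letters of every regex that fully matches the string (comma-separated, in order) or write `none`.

A → match
B → no match
C → match
D → match

A, C, D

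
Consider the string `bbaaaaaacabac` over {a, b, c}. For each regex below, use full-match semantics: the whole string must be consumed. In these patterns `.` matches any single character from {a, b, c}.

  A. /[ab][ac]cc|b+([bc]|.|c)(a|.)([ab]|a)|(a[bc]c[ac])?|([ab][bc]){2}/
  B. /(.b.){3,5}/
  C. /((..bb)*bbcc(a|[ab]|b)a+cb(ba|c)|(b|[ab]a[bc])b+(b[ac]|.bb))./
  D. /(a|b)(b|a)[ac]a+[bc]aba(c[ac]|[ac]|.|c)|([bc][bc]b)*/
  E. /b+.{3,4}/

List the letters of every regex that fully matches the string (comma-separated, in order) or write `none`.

A → no match
B → no match
C → no match
D → match
E → no match

D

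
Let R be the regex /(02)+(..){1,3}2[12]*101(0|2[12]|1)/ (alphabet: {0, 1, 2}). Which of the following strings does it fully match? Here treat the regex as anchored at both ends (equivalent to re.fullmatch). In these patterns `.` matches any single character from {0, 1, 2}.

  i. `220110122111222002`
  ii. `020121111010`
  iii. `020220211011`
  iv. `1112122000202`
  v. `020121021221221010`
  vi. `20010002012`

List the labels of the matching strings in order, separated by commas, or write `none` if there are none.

i → no match — must start with `02`
ii → match
iii → match
iv → no match — must start with `02`
v → no match
vi → no match — must start with `02`

ii, iii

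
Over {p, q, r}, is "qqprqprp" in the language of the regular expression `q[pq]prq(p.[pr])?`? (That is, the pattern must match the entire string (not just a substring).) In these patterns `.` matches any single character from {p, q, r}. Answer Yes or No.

Yes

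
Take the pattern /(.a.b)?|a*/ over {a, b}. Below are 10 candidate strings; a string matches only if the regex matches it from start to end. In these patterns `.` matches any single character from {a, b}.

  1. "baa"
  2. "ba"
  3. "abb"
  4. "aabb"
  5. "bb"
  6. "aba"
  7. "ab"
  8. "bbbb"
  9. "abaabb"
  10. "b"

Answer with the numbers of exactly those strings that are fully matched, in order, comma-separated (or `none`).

4

1 → no match
2 → no match
3 → no match
4 → match
5 → no match
6 → no match
7 → no match
8 → no match
9 → no match
10 → no match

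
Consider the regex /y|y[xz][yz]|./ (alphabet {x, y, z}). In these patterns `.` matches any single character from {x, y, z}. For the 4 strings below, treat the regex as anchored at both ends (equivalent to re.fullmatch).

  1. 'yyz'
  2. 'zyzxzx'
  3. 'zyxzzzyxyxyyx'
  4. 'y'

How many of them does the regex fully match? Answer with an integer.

1 → no match
2 → no match
3 → no match
4 → match
Total matched: 1

1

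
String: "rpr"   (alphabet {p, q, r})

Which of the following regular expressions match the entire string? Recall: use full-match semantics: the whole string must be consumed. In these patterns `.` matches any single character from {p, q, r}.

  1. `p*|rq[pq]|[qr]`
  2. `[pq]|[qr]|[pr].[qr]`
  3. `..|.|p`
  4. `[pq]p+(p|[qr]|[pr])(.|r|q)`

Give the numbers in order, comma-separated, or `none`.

2

1 → no match
2 → match
3 → no match
4 → no match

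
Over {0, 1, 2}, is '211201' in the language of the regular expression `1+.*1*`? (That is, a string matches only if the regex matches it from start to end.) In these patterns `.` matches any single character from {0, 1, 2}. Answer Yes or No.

No

Every match must start with '1', but '211201' does not.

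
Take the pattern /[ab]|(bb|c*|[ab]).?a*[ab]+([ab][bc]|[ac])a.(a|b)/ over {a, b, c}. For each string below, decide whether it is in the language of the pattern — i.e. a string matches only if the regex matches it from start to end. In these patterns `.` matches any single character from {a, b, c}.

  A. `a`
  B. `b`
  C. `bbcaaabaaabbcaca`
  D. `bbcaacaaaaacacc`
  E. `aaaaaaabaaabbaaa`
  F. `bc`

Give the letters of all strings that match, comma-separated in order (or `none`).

A, B, C, E

A. `a` → match
B. `b` → match
C → match
D → no match
E → match
F. `bc` → no match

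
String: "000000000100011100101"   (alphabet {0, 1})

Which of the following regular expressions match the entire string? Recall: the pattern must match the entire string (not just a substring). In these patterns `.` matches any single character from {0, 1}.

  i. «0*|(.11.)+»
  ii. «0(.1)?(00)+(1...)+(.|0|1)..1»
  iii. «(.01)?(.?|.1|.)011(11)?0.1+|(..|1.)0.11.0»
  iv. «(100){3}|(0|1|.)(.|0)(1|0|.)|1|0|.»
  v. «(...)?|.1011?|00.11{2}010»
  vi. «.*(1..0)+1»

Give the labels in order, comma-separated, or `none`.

ii

i → no match
ii → match
iii → no match
iv → no match
v → no match
vi → no match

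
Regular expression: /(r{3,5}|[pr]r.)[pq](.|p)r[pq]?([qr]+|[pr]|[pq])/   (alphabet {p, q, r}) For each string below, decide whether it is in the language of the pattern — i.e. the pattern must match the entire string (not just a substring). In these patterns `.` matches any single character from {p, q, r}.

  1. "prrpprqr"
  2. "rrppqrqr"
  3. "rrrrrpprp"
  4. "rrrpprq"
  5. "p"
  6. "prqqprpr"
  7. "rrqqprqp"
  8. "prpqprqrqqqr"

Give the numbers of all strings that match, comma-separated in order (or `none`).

1, 2, 3, 4, 6, 7, 8

1 → match
2 → match
3 → match
4 → match
5 → no match
6 → match
7 → match
8 → match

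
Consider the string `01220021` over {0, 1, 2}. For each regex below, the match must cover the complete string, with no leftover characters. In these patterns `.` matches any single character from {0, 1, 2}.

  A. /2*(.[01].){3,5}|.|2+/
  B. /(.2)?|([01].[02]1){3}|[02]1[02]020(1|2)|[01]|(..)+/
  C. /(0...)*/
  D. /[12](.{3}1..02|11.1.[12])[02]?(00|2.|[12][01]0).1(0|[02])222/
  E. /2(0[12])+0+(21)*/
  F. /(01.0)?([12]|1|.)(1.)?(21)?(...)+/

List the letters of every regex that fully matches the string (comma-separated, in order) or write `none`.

B, C

A → no match
B → match
C → match
D → no match — must end with `222`
E → no match — must start with `20`
F → no match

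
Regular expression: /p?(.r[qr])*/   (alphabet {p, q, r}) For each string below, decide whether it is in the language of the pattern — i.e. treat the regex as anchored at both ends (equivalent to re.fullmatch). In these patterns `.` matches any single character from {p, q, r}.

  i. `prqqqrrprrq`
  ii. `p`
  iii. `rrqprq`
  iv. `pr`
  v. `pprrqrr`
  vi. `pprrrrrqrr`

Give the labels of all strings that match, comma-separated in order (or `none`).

ii, iii, v, vi

i → no match
ii → match
iii → match
iv → no match
v → match
vi → match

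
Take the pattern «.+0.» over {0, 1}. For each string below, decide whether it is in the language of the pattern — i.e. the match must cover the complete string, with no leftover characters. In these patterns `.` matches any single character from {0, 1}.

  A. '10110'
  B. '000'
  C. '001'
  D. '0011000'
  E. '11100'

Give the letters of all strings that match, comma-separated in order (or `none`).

B, C, D, E

A. '10110' → no match
B. '000' → match
C. '001' → match
D. '0011000' → match
E. '11100' → match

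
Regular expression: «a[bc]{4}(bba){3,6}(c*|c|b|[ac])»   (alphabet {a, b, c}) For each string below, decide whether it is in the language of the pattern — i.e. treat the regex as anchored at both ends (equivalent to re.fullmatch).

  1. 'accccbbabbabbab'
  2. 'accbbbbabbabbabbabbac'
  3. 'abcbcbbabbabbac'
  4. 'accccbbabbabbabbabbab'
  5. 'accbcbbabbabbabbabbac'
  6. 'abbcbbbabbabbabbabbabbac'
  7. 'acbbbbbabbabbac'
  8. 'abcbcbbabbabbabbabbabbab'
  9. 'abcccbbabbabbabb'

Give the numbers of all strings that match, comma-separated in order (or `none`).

1 → match
2 → match
3 → match
4 → match
5 → match
6 → match
7 → match
8 → match
9 → no match

1, 2, 3, 4, 5, 6, 7, 8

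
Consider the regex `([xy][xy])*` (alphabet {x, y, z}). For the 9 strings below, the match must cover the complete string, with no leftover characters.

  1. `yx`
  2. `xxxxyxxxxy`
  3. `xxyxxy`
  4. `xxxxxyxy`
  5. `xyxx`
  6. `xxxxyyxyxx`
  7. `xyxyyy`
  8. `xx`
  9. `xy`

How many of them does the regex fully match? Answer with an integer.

1 → match
2 → match
3 → match
4 → match
5 → match
6 → match
7 → match
8 → match
9 → match
Total matched: 9

9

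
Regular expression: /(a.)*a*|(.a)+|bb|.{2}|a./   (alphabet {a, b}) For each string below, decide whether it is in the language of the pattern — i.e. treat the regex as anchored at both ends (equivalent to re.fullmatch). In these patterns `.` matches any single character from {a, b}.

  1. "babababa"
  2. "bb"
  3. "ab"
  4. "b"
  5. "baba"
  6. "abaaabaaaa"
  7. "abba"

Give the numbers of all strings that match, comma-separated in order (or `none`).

1, 2, 3, 5, 6

1 → match
2 → match
3 → match
4 → no match
5 → match
6 → match
7 → no match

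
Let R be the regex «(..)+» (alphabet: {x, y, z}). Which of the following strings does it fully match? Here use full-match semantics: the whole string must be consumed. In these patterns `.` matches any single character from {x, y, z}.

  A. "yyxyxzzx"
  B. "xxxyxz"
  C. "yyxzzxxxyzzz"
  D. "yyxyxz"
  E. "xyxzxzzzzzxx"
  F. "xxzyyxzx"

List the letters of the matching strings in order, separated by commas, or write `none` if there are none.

A, B, C, D, E, F

A → match
B → match
C → match
D → match
E → match
F → match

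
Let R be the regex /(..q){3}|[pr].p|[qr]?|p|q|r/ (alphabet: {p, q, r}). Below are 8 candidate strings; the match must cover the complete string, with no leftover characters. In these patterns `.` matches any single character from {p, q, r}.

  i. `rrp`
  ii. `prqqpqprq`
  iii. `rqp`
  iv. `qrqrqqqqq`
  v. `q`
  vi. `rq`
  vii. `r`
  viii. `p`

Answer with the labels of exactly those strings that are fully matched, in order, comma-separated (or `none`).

i → match
ii → match
iii → match
iv → match
v → match
vi → no match
vii → match
viii → match

i, ii, iii, iv, v, vii, viii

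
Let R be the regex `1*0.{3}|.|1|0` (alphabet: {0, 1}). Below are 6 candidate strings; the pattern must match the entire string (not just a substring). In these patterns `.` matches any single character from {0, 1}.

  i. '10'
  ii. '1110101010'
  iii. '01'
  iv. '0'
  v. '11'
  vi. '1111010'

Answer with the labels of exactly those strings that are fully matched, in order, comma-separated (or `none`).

iv

i → no match
ii → no match
iii → no match
iv → match
v → no match
vi → no match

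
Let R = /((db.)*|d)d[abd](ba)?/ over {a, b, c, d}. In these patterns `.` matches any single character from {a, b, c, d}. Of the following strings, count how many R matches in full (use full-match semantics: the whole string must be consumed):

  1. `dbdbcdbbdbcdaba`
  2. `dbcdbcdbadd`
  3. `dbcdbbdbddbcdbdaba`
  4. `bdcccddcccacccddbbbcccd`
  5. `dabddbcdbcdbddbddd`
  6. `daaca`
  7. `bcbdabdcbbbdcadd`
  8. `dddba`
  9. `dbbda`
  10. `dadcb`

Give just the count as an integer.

1 → no match
2 → match
3 → no match
4 → no match
5 → no match
6 → no match
7 → no match
8 → match
9 → match
10 → no match
Total matched: 3

3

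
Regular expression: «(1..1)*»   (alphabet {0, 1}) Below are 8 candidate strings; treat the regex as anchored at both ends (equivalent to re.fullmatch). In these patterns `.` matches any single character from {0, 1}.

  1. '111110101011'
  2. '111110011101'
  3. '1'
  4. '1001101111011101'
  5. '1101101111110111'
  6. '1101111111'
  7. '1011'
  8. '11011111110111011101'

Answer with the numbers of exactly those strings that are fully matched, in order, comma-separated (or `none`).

2, 4, 7, 8

1 → no match
2 → match
3 → no match
4 → match
5 → no match
6 → no match
7 → match
8 → match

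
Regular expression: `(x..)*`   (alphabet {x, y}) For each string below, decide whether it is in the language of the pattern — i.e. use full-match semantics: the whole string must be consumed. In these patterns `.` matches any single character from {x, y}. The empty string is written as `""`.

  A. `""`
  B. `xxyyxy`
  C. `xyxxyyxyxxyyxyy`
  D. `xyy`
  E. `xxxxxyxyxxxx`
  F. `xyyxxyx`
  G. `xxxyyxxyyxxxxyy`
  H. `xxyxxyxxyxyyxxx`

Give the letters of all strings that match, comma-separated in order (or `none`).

A, C, D, E, H

A. `""` → match
B. `xxyyxy` → no match
C → match
D. `xyy` → match
E. `xxxxxyxyxxxx` → match
F. `xyyxxyx` → no match
G → no match
H → match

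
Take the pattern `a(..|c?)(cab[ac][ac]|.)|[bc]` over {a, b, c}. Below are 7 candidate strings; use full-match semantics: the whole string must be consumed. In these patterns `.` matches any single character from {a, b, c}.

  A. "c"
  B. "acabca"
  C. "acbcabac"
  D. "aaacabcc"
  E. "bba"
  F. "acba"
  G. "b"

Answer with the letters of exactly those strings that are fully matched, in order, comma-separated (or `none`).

A → match
B → match
C → match
D → match
E → no match
F → match
G → match

A, B, C, D, F, G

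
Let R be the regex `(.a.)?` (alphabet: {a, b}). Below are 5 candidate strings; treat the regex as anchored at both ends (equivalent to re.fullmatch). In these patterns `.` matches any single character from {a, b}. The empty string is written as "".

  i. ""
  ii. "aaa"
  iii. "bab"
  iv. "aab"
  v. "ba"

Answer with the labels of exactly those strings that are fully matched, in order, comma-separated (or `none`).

i, ii, iii, iv

i → match
ii → match
iii → match
iv → match
v → no match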